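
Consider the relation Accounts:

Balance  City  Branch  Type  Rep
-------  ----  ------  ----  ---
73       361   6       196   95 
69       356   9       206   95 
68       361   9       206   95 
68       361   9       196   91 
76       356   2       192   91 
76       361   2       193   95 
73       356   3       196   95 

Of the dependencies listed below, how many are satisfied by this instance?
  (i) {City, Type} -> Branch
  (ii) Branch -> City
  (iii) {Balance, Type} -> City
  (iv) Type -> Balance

0

(i) {City, Type} -> Branch: (City=361, Type=196): 2 rows → Branch takes values {6, 9} — violation — fails.
(ii) Branch -> City: Branch=9: 3 rows → City takes values {356, 361} — violation; Branch=2: 2 rows → City takes values {356, 361} — violation — fails.
(iii) {Balance, Type} -> City: (Balance=73, Type=196): 2 rows → City takes values {361, 356} — violation — fails.
(iv) Type -> Balance: Type=196: 3 rows → Balance takes values {73, 68} — violation; Type=206: 2 rows → Balance takes values {69, 68} — violation — fails.
None of the 4 dependencies hold.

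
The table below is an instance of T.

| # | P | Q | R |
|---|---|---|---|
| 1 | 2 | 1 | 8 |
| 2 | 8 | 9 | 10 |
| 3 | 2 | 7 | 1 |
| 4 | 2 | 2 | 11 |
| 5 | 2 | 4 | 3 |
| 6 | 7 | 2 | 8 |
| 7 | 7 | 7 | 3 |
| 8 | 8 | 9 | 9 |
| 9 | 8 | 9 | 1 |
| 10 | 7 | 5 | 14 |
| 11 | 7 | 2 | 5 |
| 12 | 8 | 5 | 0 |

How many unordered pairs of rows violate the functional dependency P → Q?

P=2: violating pairs (1,3), (1,4), (1,5), (3,4), (3,5), (4,5) — 6 pairs.
P=8: violating pairs (2,12), (8,12), (9,12) — 3 pairs.
P=7: violating pairs (6,7), (6,10), (7,10), (7,11), (10,11) — 5 pairs.

14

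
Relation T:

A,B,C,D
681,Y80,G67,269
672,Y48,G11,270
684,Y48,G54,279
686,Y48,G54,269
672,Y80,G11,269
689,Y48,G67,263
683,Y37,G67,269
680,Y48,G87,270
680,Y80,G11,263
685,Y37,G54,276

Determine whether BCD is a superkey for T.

All 10 rows have distinct BCD values, so BCD → (all attributes) holds and BCD is a superkey.

Yes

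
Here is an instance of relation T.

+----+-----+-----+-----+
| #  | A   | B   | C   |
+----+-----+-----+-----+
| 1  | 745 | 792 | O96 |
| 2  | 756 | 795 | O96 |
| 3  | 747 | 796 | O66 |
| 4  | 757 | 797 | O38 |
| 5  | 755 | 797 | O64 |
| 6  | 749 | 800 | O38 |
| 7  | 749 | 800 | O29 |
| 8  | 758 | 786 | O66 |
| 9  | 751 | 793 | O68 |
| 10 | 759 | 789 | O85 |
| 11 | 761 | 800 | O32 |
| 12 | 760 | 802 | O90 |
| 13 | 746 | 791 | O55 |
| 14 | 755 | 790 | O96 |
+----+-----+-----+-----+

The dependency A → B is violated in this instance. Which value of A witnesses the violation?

A=745: row 1 → B = 792 ✓
A=756: row 2 → B = 795 ✓
A=747: row 3 → B = 796 ✓
A=757: row 4 → B = 797 ✓
A=755: rows 5, 14 → B takes values {797, 790} — violation
A=749: rows 6, 7 → B = 800, 800 ✓
A=758: row 8 → B = 786 ✓
A=751: row 9 → B = 793 ✓
A=759: row 10 → B = 789 ✓
A=761: row 11 → B = 800 ✓
A=760: row 12 → B = 802 ✓
A=746: row 13 → B = 791 ✓
The only A value with inconsistent B is A=755.

755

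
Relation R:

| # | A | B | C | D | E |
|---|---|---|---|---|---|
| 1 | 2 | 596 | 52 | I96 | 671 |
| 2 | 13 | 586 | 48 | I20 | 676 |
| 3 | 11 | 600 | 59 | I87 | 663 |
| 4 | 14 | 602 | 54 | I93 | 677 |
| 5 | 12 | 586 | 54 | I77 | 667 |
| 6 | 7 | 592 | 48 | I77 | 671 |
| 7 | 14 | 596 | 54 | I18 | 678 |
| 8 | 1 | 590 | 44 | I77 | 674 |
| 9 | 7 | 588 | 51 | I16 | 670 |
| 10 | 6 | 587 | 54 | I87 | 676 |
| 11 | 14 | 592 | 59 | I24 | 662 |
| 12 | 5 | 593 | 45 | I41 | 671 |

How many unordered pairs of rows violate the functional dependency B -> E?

B=596: violating pairs (1,7) — 1 pair.
B=586: violating pairs (2,5) — 1 pair.
B=592: violating pairs (6,11) — 1 pair.

3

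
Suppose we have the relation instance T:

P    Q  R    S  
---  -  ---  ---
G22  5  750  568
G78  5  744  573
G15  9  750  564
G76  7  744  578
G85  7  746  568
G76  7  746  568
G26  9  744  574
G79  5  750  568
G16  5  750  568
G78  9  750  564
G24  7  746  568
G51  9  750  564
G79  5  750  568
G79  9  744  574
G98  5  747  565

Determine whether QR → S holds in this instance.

Yes

(Q=5, R=750): 4 rows → S = 568, 568, 568, 568 ✓
(Q=5, R=744): 1 row → S = 573 ✓
(Q=9, R=750): 3 rows → S = 564, 564, 564 ✓
(Q=7, R=744): 1 row → S = 578 ✓
(Q=7, R=746): 3 rows → S = 568, 568, 568 ✓
(Q=9, R=744): 2 rows → S = 574, 574 ✓
(Q=5, R=747): 1 row → S = 565 ✓
Every QR value is associated with a single S value, so QR → S holds.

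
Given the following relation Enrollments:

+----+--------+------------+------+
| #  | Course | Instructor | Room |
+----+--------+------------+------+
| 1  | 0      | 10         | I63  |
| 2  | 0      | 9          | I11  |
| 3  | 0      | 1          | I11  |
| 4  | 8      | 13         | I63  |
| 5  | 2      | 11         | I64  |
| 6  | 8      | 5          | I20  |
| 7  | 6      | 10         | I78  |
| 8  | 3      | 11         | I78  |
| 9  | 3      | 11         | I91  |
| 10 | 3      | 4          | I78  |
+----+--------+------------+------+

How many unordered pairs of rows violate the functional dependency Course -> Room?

Course=0: violating pairs (1,2), (1,3) — 2 pairs.
Course=8: violating pairs (4,6) — 1 pair.
Course=3: violating pairs (8,9), (9,10) — 2 pairs.

5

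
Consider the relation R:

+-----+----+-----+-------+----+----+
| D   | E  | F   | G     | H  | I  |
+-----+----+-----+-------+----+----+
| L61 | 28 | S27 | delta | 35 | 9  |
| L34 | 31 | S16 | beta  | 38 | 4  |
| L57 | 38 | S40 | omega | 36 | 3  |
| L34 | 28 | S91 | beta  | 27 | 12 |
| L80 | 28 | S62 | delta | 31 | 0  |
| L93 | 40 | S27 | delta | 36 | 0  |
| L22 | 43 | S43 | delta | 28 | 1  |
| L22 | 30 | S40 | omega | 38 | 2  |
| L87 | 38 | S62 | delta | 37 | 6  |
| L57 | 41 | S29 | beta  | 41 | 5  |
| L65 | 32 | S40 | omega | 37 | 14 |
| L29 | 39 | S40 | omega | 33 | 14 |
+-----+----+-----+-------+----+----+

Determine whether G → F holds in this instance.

G=delta: 5 rows → F takes values {S27, S62, S43} — violation
G=beta: 3 rows → F takes values {S16, S91, S29} — violation
G=omega: 4 rows → F = S40, S40, S40, S40 ✓
Two rows agree on G but differ on F, so G → F does not hold.

No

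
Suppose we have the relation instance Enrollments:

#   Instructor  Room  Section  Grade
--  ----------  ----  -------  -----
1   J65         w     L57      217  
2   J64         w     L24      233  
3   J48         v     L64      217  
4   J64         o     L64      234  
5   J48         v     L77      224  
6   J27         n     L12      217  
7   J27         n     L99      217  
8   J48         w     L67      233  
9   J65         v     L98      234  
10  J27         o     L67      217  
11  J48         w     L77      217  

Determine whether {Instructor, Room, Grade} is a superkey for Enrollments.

No

Rows 6 and 7 have the same {Instructor, Room, Grade} value (Instructor=J27, Room=n, Grade=217) but are distinct tuples, so {Instructor, Room, Grade} does not determine every attribute — not a superkey.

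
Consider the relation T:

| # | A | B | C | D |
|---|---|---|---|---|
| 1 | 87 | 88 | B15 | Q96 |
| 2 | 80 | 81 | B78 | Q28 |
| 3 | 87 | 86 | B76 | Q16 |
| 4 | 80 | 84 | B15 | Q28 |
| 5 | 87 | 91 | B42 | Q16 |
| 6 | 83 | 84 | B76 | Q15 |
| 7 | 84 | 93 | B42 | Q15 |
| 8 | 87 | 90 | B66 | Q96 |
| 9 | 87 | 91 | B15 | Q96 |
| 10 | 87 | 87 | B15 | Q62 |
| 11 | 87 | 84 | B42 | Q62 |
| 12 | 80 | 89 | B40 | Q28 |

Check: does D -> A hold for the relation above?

D=Q96: rows 1, 8, 9 → A = 87, 87, 87 ✓
D=Q28: rows 2, 4, 12 → A = 80, 80, 80 ✓
D=Q16: rows 3, 5 → A = 87, 87 ✓
D=Q15: rows 6, 7 → A takes values {83, 84} — violation
D=Q62: rows 10, 11 → A = 87, 87 ✓
Two rows agree on D but differ on A, so D -> A does not hold.

No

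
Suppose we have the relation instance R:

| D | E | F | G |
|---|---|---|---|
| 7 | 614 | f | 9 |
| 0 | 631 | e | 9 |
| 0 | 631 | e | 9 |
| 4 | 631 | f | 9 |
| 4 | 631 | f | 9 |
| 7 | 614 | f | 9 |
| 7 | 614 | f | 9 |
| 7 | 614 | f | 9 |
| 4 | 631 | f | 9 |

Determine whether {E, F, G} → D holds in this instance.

Yes

(E=614, F=f, G=9): 4 rows → D = 7, 7, 7, 7 ✓
(E=631, F=e, G=9): 2 rows → D = 0, 0 ✓
(E=631, F=f, G=9): 3 rows → D = 4, 4, 4 ✓
Every {E, F, G} value is associated with a single D value, so {E, F, G} → D holds.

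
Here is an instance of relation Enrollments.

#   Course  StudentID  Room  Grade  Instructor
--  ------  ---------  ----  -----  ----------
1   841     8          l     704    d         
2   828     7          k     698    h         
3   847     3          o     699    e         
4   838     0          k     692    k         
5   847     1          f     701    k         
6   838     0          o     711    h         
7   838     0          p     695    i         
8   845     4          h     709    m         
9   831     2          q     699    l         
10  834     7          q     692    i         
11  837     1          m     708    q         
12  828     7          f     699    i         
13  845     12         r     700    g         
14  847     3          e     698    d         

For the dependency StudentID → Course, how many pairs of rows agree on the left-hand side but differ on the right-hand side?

3

StudentID=7: violating pairs (2,10), (10,12) — 2 pairs.
StudentID=3: all 2 rows agree on Course — 0 pairs.
StudentID=0: all 3 rows agree on Course — 0 pairs.
StudentID=1: violating pairs (5,11) — 1 pair.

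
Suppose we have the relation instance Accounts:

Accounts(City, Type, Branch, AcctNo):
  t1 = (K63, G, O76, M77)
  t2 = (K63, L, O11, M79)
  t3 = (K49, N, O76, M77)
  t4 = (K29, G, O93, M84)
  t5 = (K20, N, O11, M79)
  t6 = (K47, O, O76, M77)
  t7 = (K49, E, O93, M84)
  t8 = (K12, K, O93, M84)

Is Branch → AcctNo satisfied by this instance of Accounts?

Yes

Branch=O76: rows 1, 3, 6 → AcctNo = M77, M77, M77 ✓
Branch=O11: rows 2, 5 → AcctNo = M79, M79 ✓
Branch=O93: rows 4, 7, 8 → AcctNo = M84, M84, M84 ✓
Every Branch value is associated with a single AcctNo value, so Branch → AcctNo holds.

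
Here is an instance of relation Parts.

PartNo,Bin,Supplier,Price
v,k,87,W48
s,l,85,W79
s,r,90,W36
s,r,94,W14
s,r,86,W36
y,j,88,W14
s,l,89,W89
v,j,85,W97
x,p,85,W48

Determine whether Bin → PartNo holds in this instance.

Bin=k: 1 row → PartNo = v ✓
Bin=l: 2 rows → PartNo = s, s ✓
Bin=r: 3 rows → PartNo = s, s, s ✓
Bin=j: 2 rows → PartNo takes values {y, v} — violation
Bin=p: 1 row → PartNo = x ✓
Two rows agree on Bin but differ on PartNo, so Bin → PartNo does not hold.

No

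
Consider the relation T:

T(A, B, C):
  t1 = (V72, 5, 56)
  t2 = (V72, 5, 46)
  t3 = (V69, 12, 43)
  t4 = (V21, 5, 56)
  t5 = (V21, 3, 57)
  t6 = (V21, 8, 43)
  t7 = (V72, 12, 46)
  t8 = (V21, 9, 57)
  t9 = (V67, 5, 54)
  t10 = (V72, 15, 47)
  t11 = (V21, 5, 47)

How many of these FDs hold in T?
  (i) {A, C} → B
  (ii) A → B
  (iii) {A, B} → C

0

(i) {A, C} → B: (A=V72, C=46): rows 2, 7 → B takes values {5, 12} — violation; (A=V21, C=57): rows 5, 8 → B takes values {3, 9} — violation — fails.
(ii) A → B: A=V72: rows 1, 2, 7, 10 → B takes values {5, 12, 15} — violation; A=V21: rows 4, 5, 6, 8, 11 → B takes values {5, 3, 8, 9} — violation — fails.
(iii) {A, B} → C: (A=V72, B=5): rows 1, 2 → C takes values {56, 46} — violation; (A=V21, B=5): rows 4, 11 → C takes values {56, 47} — violation — fails.
None of the 3 dependencies hold.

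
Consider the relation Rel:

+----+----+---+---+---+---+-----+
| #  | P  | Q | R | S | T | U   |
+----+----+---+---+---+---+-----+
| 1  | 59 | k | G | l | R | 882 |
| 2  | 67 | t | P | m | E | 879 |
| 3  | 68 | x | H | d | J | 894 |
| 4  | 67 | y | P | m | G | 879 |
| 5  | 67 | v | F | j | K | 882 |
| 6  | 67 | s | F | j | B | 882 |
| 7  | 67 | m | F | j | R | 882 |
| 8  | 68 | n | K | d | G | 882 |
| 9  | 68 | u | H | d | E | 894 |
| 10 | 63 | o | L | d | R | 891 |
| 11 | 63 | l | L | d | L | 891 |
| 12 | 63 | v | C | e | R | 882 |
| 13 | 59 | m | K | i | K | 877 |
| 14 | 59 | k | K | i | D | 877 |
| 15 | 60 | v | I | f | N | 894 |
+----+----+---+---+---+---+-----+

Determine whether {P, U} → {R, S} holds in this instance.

Yes

(P=59, U=882): row 1 → {R,S} = (G, l) ✓
(P=67, U=879): rows 2, 4 → {R,S} = (P, m), (P, m) ✓
(P=68, U=894): rows 3, 9 → {R,S} = (H, d), (H, d) ✓
(P=67, U=882): rows 5, 6, 7 → {R,S} = (F, j), (F, j), (F, j) ✓
(P=68, U=882): row 8 → {R,S} = (K, d) ✓
(P=63, U=891): rows 10, 11 → {R,S} = (L, d), (L, d) ✓
(P=63, U=882): row 12 → {R,S} = (C, e) ✓
(P=59, U=877): rows 13, 14 → {R,S} = (K, i), (K, i) ✓
(P=60, U=894): row 15 → {R,S} = (I, f) ✓
Every {P, U} value is associated with a single {R, S} value, so {P, U} → {R, S} holds.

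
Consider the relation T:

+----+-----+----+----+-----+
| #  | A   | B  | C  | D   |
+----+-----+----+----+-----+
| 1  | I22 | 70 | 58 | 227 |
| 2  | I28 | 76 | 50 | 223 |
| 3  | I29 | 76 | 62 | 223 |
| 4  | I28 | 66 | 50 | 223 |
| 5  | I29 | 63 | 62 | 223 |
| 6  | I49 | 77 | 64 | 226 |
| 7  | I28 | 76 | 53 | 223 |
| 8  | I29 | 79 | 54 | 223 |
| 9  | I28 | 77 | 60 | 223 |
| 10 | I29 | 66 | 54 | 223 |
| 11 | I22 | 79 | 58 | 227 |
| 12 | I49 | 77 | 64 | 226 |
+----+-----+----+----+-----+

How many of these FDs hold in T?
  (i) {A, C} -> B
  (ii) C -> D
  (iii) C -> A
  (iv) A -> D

(i) {A, C} -> B: (A=I22, C=58): rows 1, 11 → B takes values {70, 79} — violation; (A=I28, C=50): rows 2, 4 → B takes values {76, 66} — violation; (A=I29, C=62): rows 3, 5 → B takes values {76, 63} — violation; (A=I29, C=54): rows 8, 10 → B takes values {79, 66} — violation — fails.
(ii) C -> D: every LHS value maps to a single RHS value — holds.
(iii) C -> A: every LHS value maps to a single RHS value — holds.
(iv) A -> D: every LHS value maps to a single RHS value — holds.
3 of the 4 dependencies hold.

3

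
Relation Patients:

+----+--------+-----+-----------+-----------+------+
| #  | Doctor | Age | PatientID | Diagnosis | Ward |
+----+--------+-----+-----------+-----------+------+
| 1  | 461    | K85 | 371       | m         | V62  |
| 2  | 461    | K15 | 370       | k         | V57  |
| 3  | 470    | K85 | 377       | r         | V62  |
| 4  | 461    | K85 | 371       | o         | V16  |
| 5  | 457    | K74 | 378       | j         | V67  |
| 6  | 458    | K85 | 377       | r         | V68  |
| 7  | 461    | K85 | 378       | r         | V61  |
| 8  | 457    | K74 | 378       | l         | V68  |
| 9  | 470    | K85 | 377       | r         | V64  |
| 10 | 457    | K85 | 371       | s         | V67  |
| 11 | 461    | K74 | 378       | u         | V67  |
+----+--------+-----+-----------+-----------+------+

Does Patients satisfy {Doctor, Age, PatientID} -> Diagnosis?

No

(Doctor=461, Age=K85, PatientID=371): rows 1, 4 → Diagnosis takes values {m, o} — violation
(Doctor=461, Age=K15, PatientID=370): row 2 → Diagnosis = k ✓
(Doctor=470, Age=K85, PatientID=377): rows 3, 9 → Diagnosis = r, r ✓
(Doctor=457, Age=K74, PatientID=378): rows 5, 8 → Diagnosis takes values {j, l} — violation
(Doctor=458, Age=K85, PatientID=377): row 6 → Diagnosis = r ✓
(Doctor=461, Age=K85, PatientID=378): row 7 → Diagnosis = r ✓
(Doctor=457, Age=K85, PatientID=371): row 10 → Diagnosis = s ✓
(Doctor=461, Age=K74, PatientID=378): row 11 → Diagnosis = u ✓
Two rows agree on {Doctor, Age, PatientID} but differ on Diagnosis, so {Doctor, Age, PatientID} -> Diagnosis does not hold.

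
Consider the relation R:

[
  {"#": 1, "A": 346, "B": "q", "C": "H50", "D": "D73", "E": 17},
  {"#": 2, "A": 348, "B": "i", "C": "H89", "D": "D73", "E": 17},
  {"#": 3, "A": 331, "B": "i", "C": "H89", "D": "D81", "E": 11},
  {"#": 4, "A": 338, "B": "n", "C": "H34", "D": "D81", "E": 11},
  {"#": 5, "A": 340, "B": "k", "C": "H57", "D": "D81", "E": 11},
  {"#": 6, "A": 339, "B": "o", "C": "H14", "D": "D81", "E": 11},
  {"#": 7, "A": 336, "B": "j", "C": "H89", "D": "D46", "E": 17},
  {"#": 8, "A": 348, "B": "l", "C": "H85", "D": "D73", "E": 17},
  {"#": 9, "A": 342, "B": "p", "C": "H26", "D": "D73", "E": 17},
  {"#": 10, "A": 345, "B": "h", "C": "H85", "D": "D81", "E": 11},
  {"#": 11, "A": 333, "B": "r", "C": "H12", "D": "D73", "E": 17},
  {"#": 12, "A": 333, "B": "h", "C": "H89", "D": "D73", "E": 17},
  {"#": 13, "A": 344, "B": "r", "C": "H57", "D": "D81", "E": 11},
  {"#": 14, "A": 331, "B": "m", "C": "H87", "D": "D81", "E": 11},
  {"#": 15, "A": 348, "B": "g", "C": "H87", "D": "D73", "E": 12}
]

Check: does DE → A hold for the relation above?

(D=D73, E=17): rows 1, 2, 8, 9, 11, 12 → A takes values {346, 348, 342, 333} — violation
(D=D81, E=11): rows 3, 4, 5, 6, 10, 13, 14 → A takes values {331, 338, 340, 339, 345, 344} — violation
(D=D46, E=17): row 7 → A = 336 ✓
(D=D73, E=12): row 15 → A = 348 ✓
Two rows agree on DE but differ on A, so DE → A does not hold.

No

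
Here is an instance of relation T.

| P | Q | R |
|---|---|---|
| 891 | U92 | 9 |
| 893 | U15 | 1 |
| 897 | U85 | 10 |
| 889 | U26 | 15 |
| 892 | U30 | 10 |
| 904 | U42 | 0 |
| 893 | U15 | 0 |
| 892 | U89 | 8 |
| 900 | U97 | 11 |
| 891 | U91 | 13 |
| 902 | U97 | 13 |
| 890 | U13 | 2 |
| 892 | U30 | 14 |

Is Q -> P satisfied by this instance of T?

Q=U92: 1 row → P = 891 ✓
Q=U15: 2 rows → P = 893, 893 ✓
Q=U85: 1 row → P = 897 ✓
Q=U26: 1 row → P = 889 ✓
Q=U30: 2 rows → P = 892, 892 ✓
Q=U42: 1 row → P = 904 ✓
Q=U89: 1 row → P = 892 ✓
Q=U97: 2 rows → P takes values {900, 902} — violation
Q=U91: 1 row → P = 891 ✓
Q=U13: 1 row → P = 890 ✓
Two rows agree on Q but differ on P, so Q -> P does not hold.

No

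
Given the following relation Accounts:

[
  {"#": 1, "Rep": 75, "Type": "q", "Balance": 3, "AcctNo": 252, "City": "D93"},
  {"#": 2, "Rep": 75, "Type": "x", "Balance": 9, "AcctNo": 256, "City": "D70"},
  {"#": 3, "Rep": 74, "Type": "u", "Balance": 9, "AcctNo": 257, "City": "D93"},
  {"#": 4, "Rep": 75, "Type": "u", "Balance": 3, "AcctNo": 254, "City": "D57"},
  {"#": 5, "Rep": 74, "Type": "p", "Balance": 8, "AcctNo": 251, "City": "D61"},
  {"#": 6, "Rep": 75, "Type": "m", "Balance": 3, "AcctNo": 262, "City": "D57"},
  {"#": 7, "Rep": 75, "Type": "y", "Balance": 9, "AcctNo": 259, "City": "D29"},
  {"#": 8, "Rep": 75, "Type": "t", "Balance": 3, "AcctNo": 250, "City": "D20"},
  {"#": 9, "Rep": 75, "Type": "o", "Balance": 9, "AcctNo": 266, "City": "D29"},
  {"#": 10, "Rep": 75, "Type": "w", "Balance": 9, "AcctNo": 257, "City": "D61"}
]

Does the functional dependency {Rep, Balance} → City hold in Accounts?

(Rep=75, Balance=3): rows 1, 4, 6, 8 → City takes values {D93, D57, D20} — violation
(Rep=75, Balance=9): rows 2, 7, 9, 10 → City takes values {D70, D29, D61} — violation
(Rep=74, Balance=9): row 3 → City = D93 ✓
(Rep=74, Balance=8): row 5 → City = D61 ✓
Two rows agree on {Rep, Balance} but differ on City, so {Rep, Balance} → City does not hold.

No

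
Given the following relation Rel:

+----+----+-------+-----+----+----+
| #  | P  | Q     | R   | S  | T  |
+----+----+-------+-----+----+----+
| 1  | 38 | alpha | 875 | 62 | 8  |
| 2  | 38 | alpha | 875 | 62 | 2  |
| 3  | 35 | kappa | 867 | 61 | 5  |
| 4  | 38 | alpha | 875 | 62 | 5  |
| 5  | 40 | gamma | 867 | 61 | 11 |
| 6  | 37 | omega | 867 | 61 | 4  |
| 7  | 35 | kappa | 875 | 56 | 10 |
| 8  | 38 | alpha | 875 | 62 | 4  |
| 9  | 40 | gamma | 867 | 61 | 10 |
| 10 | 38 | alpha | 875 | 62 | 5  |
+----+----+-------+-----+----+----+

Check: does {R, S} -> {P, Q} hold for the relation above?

No

(R=875, S=62): rows 1, 2, 4, 8, 10 → {P,Q} = (38, alpha), (38, alpha), (38, alpha), (38, alpha), (38, alpha) ✓
(R=867, S=61): rows 3, 5, 6, 9 → {P,Q} takes values {(35, kappa), (40, gamma), (37, omega)} — violation
(R=875, S=56): row 7 → {P,Q} = (35, kappa) ✓
Two rows agree on {R, S} but differ on {P, Q}, so {R, S} -> {P, Q} does not hold.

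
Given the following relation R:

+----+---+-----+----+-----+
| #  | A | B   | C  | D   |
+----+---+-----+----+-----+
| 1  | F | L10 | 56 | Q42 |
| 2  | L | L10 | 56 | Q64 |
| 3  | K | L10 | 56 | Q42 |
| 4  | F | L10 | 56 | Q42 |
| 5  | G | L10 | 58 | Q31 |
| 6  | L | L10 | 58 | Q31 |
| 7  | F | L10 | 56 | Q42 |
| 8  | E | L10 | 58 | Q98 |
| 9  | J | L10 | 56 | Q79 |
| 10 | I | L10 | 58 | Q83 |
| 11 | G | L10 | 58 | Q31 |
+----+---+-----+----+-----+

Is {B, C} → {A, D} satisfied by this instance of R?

(B=L10, C=56): rows 1, 2, 3, 4, 7, 9 → {A,D} takes values {(F, Q42), (L, Q64), (K, Q42), (J, Q79)} — violation
(B=L10, C=58): rows 5, 6, 8, 10, 11 → {A,D} takes values {(G, Q31), (L, Q31), (E, Q98), (I, Q83)} — violation
Two rows agree on {B, C} but differ on {A, D}, so {B, C} → {A, D} does not hold.

No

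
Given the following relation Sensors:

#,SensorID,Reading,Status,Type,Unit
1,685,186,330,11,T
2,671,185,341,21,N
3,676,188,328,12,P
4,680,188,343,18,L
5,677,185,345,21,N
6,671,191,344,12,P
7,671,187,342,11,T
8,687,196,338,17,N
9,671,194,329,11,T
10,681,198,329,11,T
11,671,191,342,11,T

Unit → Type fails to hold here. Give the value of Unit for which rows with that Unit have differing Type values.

Unit=T: rows 1, 7, 9, 10, 11 → Type = 11, 11, 11, 11, 11 ✓
Unit=N: rows 2, 5, 8 → Type takes values {21, 17} — violation
Unit=P: rows 3, 6 → Type = 12, 12 ✓
Unit=L: row 4 → Type = 18 ✓
The only Unit value with inconsistent Type is Unit=N.

N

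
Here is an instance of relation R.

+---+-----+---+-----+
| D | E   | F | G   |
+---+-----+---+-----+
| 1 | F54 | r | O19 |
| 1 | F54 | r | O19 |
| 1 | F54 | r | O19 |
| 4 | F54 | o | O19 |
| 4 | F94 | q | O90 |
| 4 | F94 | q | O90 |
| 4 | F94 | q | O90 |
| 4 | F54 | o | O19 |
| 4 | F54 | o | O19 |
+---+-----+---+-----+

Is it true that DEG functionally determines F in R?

Yes

(D=1, E=F54, G=O19): 3 rows → F = r, r, r ✓
(D=4, E=F54, G=O19): 3 rows → F = o, o, o ✓
(D=4, E=F94, G=O90): 3 rows → F = q, q, q ✓
Every DEG value is associated with a single F value, so DEG -> F holds.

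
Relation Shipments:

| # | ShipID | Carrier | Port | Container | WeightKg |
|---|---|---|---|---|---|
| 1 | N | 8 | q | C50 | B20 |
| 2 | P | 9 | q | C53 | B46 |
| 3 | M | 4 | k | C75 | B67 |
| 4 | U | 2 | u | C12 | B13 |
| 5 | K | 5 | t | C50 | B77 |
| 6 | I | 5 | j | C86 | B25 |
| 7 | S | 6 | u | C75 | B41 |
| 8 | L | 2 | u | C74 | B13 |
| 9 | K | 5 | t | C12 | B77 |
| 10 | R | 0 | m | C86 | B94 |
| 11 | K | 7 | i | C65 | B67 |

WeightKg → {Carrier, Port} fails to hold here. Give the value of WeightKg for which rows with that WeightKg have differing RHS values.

B67

WeightKg=B20: row 1 → {Carrier,Port} = (8, q) ✓
WeightKg=B46: row 2 → {Carrier,Port} = (9, q) ✓
WeightKg=B67: rows 3, 11 → {Carrier,Port} takes values {(4, k), (7, i)} — violation
WeightKg=B13: rows 4, 8 → {Carrier,Port} = (2, u), (2, u) ✓
WeightKg=B77: rows 5, 9 → {Carrier,Port} = (5, t), (5, t) ✓
WeightKg=B25: row 6 → {Carrier,Port} = (5, j) ✓
WeightKg=B41: row 7 → {Carrier,Port} = (6, u) ✓
WeightKg=B94: row 10 → {Carrier,Port} = (0, m) ✓
The only WeightKg value with inconsistent RHS is WeightKg=B67.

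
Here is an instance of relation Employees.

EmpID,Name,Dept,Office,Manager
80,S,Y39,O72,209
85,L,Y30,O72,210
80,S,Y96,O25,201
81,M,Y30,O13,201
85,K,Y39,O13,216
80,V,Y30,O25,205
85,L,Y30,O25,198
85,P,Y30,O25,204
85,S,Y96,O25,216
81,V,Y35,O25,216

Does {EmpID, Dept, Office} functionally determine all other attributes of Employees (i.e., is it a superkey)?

No

Two distinct rows share (EmpID=85, Dept=Y30, Office=O25), so {EmpID, Dept, Office} does not determine every attribute — not a superkey.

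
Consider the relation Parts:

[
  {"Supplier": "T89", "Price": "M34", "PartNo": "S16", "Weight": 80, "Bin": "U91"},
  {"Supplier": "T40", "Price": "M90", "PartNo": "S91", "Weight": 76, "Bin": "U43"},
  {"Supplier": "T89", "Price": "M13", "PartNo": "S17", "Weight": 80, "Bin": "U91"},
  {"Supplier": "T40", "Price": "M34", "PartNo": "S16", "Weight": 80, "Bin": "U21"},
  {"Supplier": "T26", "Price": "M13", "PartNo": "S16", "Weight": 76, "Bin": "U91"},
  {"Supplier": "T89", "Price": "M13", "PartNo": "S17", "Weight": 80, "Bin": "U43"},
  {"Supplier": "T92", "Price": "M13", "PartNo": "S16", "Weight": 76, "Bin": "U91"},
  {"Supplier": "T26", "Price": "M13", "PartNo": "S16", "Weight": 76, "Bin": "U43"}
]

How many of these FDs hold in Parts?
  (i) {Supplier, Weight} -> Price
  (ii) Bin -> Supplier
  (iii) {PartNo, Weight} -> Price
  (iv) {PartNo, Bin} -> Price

1

(i) {Supplier, Weight} -> Price: (Supplier=T89, Weight=80): 3 rows → Price takes values {M34, M13} — violation — fails.
(ii) Bin -> Supplier: Bin=U91: 4 rows → Supplier takes values {T89, T26, T92} — violation; Bin=U43: 3 rows → Supplier takes values {T40, T89, T26} — violation — fails.
(iii) {PartNo, Weight} -> Price: every LHS value maps to a single RHS value — holds.
(iv) {PartNo, Bin} -> Price: (PartNo=S16, Bin=U91): 3 rows → Price takes values {M34, M13} — violation — fails.
1 of the 4 dependencies holds.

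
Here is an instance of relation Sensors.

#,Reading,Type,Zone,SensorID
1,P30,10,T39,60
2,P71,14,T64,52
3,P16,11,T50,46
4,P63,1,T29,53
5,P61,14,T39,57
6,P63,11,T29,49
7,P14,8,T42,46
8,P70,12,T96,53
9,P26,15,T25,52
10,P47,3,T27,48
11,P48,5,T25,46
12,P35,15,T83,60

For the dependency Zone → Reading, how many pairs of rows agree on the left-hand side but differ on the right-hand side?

Zone=T39: violating pairs (1,5) — 1 pair.
Zone=T29: all 2 rows agree on Reading — 0 pairs.
Zone=T25: violating pairs (9,11) — 1 pair.

2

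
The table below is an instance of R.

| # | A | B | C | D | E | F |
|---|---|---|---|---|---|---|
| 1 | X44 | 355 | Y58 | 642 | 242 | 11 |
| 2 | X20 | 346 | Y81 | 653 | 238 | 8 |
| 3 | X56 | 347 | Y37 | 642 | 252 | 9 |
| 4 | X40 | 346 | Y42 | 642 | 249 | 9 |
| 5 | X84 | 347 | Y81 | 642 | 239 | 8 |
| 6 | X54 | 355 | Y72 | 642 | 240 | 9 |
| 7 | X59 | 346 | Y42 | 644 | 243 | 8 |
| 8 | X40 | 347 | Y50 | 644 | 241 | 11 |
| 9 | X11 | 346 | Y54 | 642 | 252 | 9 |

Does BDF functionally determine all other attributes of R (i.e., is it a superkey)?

No

Rows 4 and 9 have the same BDF value (B=346, D=642, F=9) but are distinct tuples, so BDF does not determine every attribute — not a superkey.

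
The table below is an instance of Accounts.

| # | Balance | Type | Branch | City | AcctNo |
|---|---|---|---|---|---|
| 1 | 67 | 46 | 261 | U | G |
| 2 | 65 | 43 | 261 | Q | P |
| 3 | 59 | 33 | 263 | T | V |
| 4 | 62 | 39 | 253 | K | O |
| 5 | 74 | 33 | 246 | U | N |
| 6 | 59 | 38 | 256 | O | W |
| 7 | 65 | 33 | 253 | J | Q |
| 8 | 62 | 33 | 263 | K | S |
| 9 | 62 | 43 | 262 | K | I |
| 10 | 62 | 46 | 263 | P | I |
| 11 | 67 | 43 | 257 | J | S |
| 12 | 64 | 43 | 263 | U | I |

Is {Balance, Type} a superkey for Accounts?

All 12 rows have distinct {Balance, Type} values, so {Balance, Type} → (all attributes) holds and {Balance, Type} is a superkey.

Yes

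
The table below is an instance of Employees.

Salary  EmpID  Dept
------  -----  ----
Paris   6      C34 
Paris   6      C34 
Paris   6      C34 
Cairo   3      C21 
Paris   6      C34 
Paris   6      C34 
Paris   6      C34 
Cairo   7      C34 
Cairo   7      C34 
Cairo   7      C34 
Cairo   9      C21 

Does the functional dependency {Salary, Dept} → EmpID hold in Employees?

No

(Salary=Paris, Dept=C34): 6 rows → EmpID = 6, 6, 6, 6, 6, 6 ✓
(Salary=Cairo, Dept=C21): 2 rows → EmpID takes values {3, 9} — violation
(Salary=Cairo, Dept=C34): 3 rows → EmpID = 7, 7, 7 ✓
Two rows agree on {Salary, Dept} but differ on EmpID, so {Salary, Dept} → EmpID does not hold.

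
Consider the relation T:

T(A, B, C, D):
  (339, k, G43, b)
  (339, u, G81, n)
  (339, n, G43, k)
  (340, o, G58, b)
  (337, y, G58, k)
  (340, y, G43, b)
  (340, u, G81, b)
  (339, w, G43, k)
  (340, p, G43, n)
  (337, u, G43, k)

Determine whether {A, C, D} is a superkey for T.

Two distinct rows share (A=339, C=G43, D=k), so {A, C, D} does not determine every attribute — not a superkey.

No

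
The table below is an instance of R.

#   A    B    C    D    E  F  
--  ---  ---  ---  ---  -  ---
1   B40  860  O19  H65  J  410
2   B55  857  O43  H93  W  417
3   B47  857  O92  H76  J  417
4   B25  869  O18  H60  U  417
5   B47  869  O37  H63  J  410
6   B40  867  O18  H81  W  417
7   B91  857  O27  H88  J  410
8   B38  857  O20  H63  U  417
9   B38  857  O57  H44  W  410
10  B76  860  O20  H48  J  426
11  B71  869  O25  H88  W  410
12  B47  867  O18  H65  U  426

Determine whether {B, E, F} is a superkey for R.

All 12 rows have distinct {B, E, F} values, so {B, E, F} → (all attributes) holds and {B, E, F} is a superkey.

Yes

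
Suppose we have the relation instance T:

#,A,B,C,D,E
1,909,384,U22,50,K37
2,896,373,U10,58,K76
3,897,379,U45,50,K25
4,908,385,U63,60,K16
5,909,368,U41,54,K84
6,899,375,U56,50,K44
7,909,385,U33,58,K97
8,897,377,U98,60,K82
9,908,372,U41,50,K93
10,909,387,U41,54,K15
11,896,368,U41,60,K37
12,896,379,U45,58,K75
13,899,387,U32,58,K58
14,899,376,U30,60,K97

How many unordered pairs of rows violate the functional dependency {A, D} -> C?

1

(A=896, D=58): violating pairs (2,12) — 1 pair.
(A=909, D=54): all 2 rows agree on C — 0 pairs.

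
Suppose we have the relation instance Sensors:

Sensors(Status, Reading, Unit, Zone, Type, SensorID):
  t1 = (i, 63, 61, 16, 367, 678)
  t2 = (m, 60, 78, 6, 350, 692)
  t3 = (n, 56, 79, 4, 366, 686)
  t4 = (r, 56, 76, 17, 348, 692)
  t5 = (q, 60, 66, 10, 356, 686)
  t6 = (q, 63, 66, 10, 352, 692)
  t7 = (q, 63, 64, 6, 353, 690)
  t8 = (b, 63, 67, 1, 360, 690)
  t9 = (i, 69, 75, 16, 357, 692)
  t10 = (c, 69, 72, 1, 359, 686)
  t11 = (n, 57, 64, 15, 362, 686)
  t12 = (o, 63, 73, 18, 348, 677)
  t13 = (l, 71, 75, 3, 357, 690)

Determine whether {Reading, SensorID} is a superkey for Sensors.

No

Rows 7 and 8 have the same {Reading, SensorID} value (Reading=63, SensorID=690) but are distinct tuples, so {Reading, SensorID} does not determine every attribute — not a superkey.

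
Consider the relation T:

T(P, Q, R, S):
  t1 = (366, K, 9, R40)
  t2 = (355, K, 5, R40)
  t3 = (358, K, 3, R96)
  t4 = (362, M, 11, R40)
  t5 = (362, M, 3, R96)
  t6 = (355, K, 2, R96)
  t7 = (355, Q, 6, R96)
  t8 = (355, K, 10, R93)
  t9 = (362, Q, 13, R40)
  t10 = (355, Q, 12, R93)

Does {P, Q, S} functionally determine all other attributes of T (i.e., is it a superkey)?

Yes

All 10 rows have distinct {P, Q, S} values, so {P, Q, S} → (all attributes) holds and {P, Q, S} is a superkey.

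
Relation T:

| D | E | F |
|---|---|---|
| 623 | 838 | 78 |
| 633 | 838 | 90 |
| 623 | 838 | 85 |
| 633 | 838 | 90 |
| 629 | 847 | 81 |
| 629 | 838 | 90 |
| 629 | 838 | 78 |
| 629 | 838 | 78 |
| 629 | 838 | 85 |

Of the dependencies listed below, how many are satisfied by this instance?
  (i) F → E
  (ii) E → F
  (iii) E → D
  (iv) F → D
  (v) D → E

1

(i) F → E: every LHS value maps to a single RHS value — holds.
(ii) E → F: E=838: 8 rows → F takes values {78, 90, 85} — violation — fails.
(iii) E → D: E=838: 8 rows → D takes values {623, 633, 629} — violation — fails.
(iv) F → D: F=78: 3 rows → D takes values {623, 629} — violation; F=90: 3 rows → D takes values {633, 629} — violation; F=85: 2 rows → D takes values {623, 629} — violation — fails.
(v) D → E: D=629: 5 rows → E takes values {847, 838} — violation — fails.
1 of the 5 dependencies holds.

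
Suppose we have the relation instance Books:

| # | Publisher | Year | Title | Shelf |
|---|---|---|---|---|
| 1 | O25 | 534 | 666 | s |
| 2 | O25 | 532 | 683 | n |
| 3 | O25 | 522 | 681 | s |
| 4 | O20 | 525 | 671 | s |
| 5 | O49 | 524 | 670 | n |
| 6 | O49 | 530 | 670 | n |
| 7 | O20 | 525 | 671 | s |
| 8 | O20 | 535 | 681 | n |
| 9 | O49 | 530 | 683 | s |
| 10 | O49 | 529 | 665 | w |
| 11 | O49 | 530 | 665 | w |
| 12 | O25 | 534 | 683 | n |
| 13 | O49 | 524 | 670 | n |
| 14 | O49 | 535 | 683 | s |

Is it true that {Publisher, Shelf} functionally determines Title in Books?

(Publisher=O25, Shelf=s): rows 1, 3 → Title takes values {666, 681} — violation
(Publisher=O25, Shelf=n): rows 2, 12 → Title = 683, 683 ✓
(Publisher=O20, Shelf=s): rows 4, 7 → Title = 671, 671 ✓
(Publisher=O49, Shelf=n): rows 5, 6, 13 → Title = 670, 670, 670 ✓
(Publisher=O20, Shelf=n): row 8 → Title = 681 ✓
(Publisher=O49, Shelf=s): rows 9, 14 → Title = 683, 683 ✓
(Publisher=O49, Shelf=w): rows 10, 11 → Title = 665, 665 ✓
Two rows agree on {Publisher, Shelf} but differ on Title, so {Publisher, Shelf} -> Title does not hold.

No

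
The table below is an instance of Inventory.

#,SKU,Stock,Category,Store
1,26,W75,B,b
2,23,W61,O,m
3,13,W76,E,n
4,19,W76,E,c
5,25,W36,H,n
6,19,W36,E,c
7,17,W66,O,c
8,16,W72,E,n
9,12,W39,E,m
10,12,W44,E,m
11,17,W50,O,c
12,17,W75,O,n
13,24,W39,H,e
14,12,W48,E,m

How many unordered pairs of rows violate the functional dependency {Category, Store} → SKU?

1

(Category=E, Store=n): violating pairs (3,8) — 1 pair.
(Category=E, Store=c): all 2 rows agree on SKU — 0 pairs.
(Category=O, Store=c): all 2 rows agree on SKU — 0 pairs.
(Category=E, Store=m): all 3 rows agree on SKU — 0 pairs.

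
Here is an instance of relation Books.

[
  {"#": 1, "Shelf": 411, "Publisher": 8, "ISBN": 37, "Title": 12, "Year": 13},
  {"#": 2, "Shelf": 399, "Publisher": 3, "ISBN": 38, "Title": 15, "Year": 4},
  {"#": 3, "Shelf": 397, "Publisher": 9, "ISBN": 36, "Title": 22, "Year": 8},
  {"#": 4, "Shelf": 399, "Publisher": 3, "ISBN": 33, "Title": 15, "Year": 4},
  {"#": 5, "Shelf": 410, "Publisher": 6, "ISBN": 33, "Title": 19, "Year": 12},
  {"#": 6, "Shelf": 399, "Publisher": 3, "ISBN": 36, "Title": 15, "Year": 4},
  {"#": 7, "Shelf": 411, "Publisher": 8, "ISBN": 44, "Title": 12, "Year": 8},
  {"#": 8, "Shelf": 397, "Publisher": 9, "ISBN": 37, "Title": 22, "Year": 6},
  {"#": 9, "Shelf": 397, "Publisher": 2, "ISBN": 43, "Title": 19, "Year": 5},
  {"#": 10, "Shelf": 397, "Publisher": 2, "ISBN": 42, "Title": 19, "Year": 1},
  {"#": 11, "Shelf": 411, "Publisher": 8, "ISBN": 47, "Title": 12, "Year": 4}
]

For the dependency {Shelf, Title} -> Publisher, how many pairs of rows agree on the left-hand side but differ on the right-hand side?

(Shelf=411, Title=12): all 3 rows agree on Publisher — 0 pairs.
(Shelf=399, Title=15): all 3 rows agree on Publisher — 0 pairs.
(Shelf=397, Title=22): all 2 rows agree on Publisher — 0 pairs.
(Shelf=397, Title=19): all 2 rows agree on Publisher — 0 pairs.

0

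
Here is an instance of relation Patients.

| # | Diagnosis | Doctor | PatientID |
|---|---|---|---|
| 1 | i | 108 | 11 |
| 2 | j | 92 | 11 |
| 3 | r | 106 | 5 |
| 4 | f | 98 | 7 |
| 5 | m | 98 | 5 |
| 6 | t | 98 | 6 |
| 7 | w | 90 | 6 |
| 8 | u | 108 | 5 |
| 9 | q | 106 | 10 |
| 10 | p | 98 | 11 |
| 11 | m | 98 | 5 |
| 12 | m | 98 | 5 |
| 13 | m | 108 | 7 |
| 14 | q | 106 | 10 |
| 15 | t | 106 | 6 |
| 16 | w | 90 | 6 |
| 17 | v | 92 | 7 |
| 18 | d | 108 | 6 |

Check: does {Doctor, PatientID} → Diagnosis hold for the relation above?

Yes

(Doctor=108, PatientID=11): row 1 → Diagnosis = i ✓
(Doctor=92, PatientID=11): row 2 → Diagnosis = j ✓
(Doctor=106, PatientID=5): row 3 → Diagnosis = r ✓
(Doctor=98, PatientID=7): row 4 → Diagnosis = f ✓
(Doctor=98, PatientID=5): rows 5, 11, 12 → Diagnosis = m, m, m ✓
(Doctor=98, PatientID=6): row 6 → Diagnosis = t ✓
(Doctor=90, PatientID=6): rows 7, 16 → Diagnosis = w, w ✓
(Doctor=108, PatientID=5): row 8 → Diagnosis = u ✓
(Doctor=106, PatientID=10): rows 9, 14 → Diagnosis = q, q ✓
(Doctor=98, PatientID=11): row 10 → Diagnosis = p ✓
(Doctor=108, PatientID=7): row 13 → Diagnosis = m ✓
(Doctor=106, PatientID=6): row 15 → Diagnosis = t ✓
(Doctor=92, PatientID=7): row 17 → Diagnosis = v ✓
(Doctor=108, PatientID=6): row 18 → Diagnosis = d ✓
Every {Doctor, PatientID} value is associated with a single Diagnosis value, so {Doctor, PatientID} → Diagnosis holds.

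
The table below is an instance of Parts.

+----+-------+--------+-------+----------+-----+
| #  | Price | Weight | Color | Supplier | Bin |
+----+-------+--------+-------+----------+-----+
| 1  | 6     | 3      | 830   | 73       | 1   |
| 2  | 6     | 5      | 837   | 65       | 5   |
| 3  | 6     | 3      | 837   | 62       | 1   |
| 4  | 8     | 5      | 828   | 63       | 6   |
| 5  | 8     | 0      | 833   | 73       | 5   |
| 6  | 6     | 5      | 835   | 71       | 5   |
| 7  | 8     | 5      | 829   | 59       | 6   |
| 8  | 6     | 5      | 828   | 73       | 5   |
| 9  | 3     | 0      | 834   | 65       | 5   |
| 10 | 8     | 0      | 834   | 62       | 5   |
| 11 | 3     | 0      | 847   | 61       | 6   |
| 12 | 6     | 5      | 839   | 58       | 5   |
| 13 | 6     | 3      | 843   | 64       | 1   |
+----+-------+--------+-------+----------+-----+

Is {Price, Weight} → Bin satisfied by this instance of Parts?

No

(Price=6, Weight=3): rows 1, 3, 13 → Bin = 1, 1, 1 ✓
(Price=6, Weight=5): rows 2, 6, 8, 12 → Bin = 5, 5, 5, 5 ✓
(Price=8, Weight=5): rows 4, 7 → Bin = 6, 6 ✓
(Price=8, Weight=0): rows 5, 10 → Bin = 5, 5 ✓
(Price=3, Weight=0): rows 9, 11 → Bin takes values {5, 6} — violation
Two rows agree on {Price, Weight} but differ on Bin, so {Price, Weight} → Bin does not hold.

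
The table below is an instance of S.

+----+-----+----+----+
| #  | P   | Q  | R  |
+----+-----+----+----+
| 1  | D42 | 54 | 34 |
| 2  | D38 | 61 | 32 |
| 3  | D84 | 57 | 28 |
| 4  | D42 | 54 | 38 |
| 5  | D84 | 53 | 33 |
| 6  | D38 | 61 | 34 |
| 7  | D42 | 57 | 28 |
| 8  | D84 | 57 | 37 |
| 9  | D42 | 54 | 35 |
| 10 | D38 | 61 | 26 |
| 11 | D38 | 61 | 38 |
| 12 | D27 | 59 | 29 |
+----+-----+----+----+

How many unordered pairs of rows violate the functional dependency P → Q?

P=D42: violating pairs (1,7), (4,7), (7,9) — 3 pairs.
P=D38: all 4 rows agree on Q — 0 pairs.
P=D84: violating pairs (3,5), (5,8) — 2 pairs.

5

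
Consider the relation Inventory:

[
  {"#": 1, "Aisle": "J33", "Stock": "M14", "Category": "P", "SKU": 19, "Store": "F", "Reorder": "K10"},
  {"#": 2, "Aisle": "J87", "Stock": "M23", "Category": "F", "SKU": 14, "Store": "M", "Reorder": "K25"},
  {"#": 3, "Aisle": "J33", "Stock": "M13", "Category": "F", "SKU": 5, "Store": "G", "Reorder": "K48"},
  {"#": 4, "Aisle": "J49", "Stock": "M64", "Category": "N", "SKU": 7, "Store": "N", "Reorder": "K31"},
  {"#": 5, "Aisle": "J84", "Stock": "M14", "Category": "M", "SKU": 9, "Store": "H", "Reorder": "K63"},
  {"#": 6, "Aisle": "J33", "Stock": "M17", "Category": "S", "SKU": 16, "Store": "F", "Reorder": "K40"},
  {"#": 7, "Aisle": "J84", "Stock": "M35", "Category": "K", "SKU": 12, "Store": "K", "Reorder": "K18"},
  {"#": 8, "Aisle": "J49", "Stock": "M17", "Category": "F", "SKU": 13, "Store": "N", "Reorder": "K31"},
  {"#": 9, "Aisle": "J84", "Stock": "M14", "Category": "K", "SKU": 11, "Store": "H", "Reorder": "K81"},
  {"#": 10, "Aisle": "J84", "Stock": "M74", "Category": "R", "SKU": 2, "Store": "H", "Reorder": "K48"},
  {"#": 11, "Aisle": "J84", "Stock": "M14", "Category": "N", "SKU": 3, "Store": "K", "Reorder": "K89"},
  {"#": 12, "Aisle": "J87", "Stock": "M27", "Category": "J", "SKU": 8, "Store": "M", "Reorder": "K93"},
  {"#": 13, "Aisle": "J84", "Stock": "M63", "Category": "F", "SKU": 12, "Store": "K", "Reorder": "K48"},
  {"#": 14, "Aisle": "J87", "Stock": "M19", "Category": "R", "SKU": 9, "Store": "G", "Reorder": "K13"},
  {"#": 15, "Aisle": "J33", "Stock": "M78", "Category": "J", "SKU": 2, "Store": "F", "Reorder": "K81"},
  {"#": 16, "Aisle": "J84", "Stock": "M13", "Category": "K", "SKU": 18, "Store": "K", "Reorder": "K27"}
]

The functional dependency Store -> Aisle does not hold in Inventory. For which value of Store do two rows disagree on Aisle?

Store=F: rows 1, 6, 15 → Aisle = J33, J33, J33 ✓
Store=M: rows 2, 12 → Aisle = J87, J87 ✓
Store=G: rows 3, 14 → Aisle takes values {J33, J87} — violation
Store=N: rows 4, 8 → Aisle = J49, J49 ✓
Store=H: rows 5, 9, 10 → Aisle = J84, J84, J84 ✓
Store=K: rows 7, 11, 13, 16 → Aisle = J84, J84, J84, J84 ✓
The only Store value with inconsistent Aisle is Store=G.

G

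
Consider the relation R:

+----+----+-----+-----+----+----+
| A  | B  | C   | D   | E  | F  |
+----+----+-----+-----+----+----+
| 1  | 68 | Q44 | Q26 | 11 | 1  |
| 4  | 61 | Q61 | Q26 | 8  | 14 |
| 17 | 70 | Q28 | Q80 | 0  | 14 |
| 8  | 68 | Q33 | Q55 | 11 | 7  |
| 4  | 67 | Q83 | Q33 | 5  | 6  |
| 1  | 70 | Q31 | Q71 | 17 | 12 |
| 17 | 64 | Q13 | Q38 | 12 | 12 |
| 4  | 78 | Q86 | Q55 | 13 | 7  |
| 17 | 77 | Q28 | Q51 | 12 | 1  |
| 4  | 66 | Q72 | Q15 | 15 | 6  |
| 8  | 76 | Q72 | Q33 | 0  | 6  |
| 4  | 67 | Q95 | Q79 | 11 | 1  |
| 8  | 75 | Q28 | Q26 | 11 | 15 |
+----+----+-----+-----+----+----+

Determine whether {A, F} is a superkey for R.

Two distinct rows share (A=4, F=6), so {A, F} does not determine every attribute — not a superkey.

No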